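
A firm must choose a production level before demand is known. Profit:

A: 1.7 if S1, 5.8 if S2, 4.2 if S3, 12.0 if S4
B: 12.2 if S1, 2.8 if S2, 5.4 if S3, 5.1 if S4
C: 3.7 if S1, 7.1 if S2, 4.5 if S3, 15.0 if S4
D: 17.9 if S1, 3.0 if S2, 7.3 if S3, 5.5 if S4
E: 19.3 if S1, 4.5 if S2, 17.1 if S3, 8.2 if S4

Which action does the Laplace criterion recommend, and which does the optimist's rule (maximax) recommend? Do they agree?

laplace → E; maximax → E (agree)

Row averages: A=5.925, B=6.375, C=7.575, D=8.425, E=12.275
Highest average = 12.275 → E.
Row maxima: A=12.0, B=12.2, C=15.0, D=17.9, E=19.3
Best best-case = 19.3 → E.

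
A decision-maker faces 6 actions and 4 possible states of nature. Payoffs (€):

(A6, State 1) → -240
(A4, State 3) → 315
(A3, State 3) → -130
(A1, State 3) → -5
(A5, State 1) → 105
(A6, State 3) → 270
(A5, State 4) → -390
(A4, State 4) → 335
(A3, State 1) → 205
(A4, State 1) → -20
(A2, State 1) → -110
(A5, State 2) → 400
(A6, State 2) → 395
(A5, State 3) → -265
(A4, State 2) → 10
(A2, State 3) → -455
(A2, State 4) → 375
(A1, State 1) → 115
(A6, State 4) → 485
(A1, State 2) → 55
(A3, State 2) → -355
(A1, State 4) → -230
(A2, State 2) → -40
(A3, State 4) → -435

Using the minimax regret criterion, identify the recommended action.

A4

Column bests: State 1=205, State 2=400, State 3=315, State 4=485.
A1 regrets: 90, 345, 320, 715 → max 715
A2 regrets: 315, 440, 770, 110 → max 770
A3 regrets: 0, 755, 445, 920 → max 920
A4 regrets: 225, 390, 0, 150 → max 390
A5 regrets: 100, 0, 580, 875 → max 875
A6 regrets: 445, 5, 45, 0 → max 445
Smallest max regret = 390 → A4.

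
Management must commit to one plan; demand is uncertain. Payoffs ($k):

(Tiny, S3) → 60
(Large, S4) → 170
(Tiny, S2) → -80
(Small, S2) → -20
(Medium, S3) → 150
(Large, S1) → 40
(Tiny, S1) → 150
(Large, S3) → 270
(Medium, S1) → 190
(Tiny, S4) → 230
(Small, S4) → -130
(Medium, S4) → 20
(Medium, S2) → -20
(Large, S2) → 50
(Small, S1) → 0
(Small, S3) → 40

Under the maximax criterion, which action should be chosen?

Large

Row maxima: Tiny=230, Small=40, Medium=190, Large=270
Best best-case = 270 → Large.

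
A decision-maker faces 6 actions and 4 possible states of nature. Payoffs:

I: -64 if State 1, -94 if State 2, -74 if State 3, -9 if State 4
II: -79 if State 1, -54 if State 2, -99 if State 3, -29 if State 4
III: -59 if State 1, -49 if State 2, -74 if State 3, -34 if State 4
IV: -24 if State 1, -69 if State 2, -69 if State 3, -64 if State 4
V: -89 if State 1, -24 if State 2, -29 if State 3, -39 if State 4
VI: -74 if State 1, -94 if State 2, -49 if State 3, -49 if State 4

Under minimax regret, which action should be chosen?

Column bests: State 1=-24, State 2=-24, State 3=-29, State 4=-9.
I regrets: 40, 70, 45, 0 → max 70
II regrets: 55, 30, 70, 20 → max 70
III regrets: 35, 25, 45, 25 → max 45
IV regrets: 0, 45, 40, 55 → max 55
V regrets: 65, 0, 0, 30 → max 65
VI regrets: 50, 70, 20, 40 → max 70
Smallest max regret = 45 → III.

III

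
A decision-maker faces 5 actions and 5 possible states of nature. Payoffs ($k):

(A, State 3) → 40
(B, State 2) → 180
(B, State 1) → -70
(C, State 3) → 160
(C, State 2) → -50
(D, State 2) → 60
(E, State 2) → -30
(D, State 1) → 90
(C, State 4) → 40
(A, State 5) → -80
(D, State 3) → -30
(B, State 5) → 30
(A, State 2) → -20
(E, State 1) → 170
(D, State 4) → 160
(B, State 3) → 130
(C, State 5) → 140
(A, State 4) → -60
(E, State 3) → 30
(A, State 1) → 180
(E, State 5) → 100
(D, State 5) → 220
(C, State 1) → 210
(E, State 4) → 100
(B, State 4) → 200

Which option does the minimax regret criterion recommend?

D

Column bests: State 1=210, State 2=180, State 3=160, State 4=200, State 5=220.
A regrets: 30, 200, 120, 260, 300 → max 300
B regrets: 280, 0, 30, 0, 190 → max 280
C regrets: 0, 230, 0, 160, 80 → max 230
D regrets: 120, 120, 190, 40, 0 → max 190
E regrets: 40, 210, 130, 100, 120 → max 210
Smallest max regret = 190 → D.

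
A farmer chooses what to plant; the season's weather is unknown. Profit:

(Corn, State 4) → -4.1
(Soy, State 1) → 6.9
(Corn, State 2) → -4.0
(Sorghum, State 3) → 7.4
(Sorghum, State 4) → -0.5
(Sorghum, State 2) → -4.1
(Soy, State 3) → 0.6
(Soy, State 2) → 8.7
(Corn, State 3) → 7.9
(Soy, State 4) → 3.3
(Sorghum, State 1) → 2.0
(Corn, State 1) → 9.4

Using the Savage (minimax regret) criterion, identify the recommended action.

Column bests: State 1=9.4, State 2=8.7, State 3=7.9, State 4=3.3.
Soy regrets: 2.5, 0.0, 7.3, 0.0 → max 7.3
Sorghum regrets: 7.4, 12.8, 0.5, 3.8 → max 12.8
Corn regrets: 0.0, 12.7, 0.0, 7.4 → max 12.7
Smallest max regret = 7.3 → Soy.

Soy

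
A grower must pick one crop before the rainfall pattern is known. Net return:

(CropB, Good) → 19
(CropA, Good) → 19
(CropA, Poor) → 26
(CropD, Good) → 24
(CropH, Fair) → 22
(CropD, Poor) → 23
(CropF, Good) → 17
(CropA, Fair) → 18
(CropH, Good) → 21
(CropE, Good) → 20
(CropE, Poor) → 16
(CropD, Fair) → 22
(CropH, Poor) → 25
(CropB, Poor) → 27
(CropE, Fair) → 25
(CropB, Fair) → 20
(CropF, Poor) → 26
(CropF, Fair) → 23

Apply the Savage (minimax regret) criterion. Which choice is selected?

CropH

Column bests: Poor=27, Fair=25, Good=24.
CropB regrets: 0, 5, 5 → max 5
CropH regrets: 2, 3, 3 → max 3
CropA regrets: 1, 7, 5 → max 7
CropE regrets: 11, 0, 4 → max 11
CropD regrets: 4, 3, 0 → max 4
CropF regrets: 1, 2, 7 → max 7
Smallest max regret = 3 → CropH.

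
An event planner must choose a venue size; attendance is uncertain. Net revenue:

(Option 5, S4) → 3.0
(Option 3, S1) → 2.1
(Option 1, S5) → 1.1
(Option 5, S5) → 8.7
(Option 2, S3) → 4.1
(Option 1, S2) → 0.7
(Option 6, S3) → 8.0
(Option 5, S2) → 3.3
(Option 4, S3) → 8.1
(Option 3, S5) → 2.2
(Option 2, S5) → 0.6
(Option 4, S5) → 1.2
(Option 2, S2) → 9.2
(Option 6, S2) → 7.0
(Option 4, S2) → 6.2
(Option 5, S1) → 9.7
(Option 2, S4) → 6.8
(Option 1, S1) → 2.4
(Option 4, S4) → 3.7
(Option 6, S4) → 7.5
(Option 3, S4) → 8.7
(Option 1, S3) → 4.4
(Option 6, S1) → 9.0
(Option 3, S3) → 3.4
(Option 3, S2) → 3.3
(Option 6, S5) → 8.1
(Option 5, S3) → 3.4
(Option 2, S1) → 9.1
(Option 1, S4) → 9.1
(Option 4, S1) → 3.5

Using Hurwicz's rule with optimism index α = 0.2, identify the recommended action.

Option 6

Option 1: 0.2·9.1 + 0.8·0.7 = 2.38
Option 2: 0.2·9.2 + 0.8·0.6 = 2.32
Option 3: 0.2·8.7 + 0.8·2.1 = 3.42
Option 4: 0.2·8.1 + 0.8·1.2 = 2.58
Option 5: 0.2·9.7 + 0.8·3.0 = 4.34
Option 6: 0.2·9.0 + 0.8·7.0 = 7.4
Highest Hurwicz score = 7.4 → Option 6.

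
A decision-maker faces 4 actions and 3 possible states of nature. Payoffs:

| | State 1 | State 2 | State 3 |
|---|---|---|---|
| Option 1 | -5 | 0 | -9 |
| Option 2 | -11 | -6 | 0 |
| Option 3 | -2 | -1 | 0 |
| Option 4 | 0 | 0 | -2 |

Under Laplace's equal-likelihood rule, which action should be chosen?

Row averages: Option 1=-14/3, Option 2=-17/3, Option 3=-1, Option 4=-2/3
Highest average = -2/3 → Option 4.

Option 4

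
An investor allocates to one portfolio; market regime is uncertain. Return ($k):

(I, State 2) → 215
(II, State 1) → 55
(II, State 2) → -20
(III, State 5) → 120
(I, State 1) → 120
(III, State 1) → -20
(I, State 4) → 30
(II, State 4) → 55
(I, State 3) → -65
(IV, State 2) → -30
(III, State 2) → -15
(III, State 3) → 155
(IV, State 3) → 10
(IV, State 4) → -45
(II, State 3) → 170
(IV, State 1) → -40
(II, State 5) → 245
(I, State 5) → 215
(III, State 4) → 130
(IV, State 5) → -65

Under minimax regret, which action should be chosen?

III

Column bests: State 1=120, State 2=215, State 3=170, State 4=130, State 5=245.
I regrets: 0, 0, 235, 100, 30 → max 235
II regrets: 65, 235, 0, 75, 0 → max 235
III regrets: 140, 230, 15, 0, 125 → max 230
IV regrets: 160, 245, 160, 175, 310 → max 310
Smallest max regret = 230 → III.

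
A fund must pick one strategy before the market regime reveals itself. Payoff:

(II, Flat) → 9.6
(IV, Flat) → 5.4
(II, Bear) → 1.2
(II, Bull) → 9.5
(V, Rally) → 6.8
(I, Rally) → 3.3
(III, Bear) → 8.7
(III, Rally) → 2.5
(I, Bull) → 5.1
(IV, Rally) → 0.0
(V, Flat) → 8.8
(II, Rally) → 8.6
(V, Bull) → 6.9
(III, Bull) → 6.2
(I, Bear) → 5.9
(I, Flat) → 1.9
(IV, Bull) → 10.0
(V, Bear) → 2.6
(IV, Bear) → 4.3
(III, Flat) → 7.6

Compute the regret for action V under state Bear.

6.1

Best payoff under Bear is 8.7.
Regret = 8.7 − 2.6 = 6.1.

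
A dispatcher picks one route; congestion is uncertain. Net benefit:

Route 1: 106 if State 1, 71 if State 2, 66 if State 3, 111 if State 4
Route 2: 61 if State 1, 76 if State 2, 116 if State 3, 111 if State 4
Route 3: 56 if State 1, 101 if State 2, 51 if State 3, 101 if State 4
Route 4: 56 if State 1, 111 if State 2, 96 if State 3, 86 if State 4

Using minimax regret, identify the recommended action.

Route 2

Column bests: State 1=106, State 2=111, State 3=116, State 4=111.
Route 1 regrets: 0, 40, 50, 0 → max 50
Route 2 regrets: 45, 35, 0, 0 → max 45
Route 3 regrets: 50, 10, 65, 10 → max 65
Route 4 regrets: 50, 0, 20, 25 → max 50
Smallest max regret = 45 → Route 2.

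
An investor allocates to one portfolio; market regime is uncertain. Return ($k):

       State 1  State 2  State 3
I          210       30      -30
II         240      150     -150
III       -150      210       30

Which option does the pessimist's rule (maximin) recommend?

I

Row minima: I=-30, II=-150, III=-150
Best worst-case = -30 → I.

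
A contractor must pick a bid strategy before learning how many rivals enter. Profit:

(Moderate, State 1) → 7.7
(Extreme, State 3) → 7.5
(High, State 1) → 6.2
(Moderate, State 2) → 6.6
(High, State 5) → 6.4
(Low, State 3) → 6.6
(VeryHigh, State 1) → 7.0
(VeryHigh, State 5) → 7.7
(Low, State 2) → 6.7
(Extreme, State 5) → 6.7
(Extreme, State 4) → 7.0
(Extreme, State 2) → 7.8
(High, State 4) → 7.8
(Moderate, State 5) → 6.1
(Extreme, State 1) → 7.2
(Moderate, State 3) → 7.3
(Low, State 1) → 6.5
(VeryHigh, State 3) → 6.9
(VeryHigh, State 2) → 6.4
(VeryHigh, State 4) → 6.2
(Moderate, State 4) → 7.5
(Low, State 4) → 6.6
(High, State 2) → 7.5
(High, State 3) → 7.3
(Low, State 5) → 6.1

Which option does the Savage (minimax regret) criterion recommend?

Extreme

Column bests: State 1=7.7, State 2=7.8, State 3=7.5, State 4=7.8, State 5=7.7.
Low regrets: 1.2, 1.1, 0.9, 1.2, 1.6 → max 1.6
Moderate regrets: 0.0, 1.2, 0.2, 0.3, 1.6 → max 1.6
High regrets: 1.5, 0.3, 0.2, 0.0, 1.3 → max 1.5
VeryHigh regrets: 0.7, 1.4, 0.6, 1.6, 0.0 → max 1.6
Extreme regrets: 0.5, 0.0, 0.0, 0.8, 1.0 → max 1.0
Smallest max regret = 1.0 → Extreme.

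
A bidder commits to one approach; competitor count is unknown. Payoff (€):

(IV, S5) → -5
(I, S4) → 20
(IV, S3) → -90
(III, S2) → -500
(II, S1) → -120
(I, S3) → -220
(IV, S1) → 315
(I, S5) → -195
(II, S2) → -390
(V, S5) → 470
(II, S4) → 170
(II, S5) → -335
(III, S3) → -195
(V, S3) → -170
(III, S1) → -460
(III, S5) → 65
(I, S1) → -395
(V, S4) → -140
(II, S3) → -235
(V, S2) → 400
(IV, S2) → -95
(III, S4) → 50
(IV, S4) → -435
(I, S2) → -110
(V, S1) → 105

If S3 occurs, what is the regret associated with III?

105

Best payoff under S3 is -90.
Regret = -90 − (-195) = 105.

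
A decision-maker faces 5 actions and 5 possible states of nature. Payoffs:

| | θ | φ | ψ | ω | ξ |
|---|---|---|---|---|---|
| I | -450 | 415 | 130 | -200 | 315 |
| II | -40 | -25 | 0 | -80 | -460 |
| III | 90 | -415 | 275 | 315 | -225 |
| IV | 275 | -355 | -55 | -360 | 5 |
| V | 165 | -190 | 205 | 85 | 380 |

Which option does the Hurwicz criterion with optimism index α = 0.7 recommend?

I: 0.7·415 + 0.3·(-450) = 155.5
II: 0.7·0 + 0.3·(-460) = -138
III: 0.7·315 + 0.3·(-415) = 96
IV: 0.7·275 + 0.3·(-360) = 84.5
V: 0.7·380 + 0.3·(-190) = 209
Highest Hurwicz score = 209 → V.

V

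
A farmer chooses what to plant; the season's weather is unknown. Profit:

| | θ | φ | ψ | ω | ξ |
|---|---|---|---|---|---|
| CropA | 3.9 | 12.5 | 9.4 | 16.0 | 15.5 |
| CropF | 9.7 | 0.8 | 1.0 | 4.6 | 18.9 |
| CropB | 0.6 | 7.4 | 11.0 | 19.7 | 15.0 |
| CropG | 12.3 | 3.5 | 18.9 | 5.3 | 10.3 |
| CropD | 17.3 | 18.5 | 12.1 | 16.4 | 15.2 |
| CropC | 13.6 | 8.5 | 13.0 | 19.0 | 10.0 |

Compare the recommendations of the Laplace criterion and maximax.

Row averages: CropA=11.46, CropF=7, CropB=10.74, CropG=10.06, CropD=15.9, CropC=12.82
Highest average = 15.9 → CropD.
Row maxima: CropA=16.0, CropF=18.9, CropB=19.7, CropG=18.9, CropD=18.5, CropC=19.0
Best best-case = 19.7 → CropB.

laplace → CropD; maximax → CropB (disagree)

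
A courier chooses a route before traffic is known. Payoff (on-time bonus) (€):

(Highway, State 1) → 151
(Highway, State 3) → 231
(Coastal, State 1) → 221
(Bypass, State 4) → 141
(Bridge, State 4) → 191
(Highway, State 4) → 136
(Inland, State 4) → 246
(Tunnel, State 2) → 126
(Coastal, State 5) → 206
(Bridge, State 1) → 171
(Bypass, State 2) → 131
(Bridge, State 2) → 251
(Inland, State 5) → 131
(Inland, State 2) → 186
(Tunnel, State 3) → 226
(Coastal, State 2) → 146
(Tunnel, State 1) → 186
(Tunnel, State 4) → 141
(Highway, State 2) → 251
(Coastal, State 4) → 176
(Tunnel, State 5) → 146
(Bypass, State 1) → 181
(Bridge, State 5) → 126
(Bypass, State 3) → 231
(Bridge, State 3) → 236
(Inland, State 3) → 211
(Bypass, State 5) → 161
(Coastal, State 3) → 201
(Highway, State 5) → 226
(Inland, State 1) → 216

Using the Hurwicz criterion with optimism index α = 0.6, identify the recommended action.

Highway

Inland: 0.6·246 + 0.4·131 = 200
Coastal: 0.6·221 + 0.4·146 = 191
Bridge: 0.6·251 + 0.4·126 = 201
Highway: 0.6·251 + 0.4·136 = 205
Tunnel: 0.6·226 + 0.4·126 = 186
Bypass: 0.6·231 + 0.4·131 = 191
Highest Hurwicz score = 205 → Highway.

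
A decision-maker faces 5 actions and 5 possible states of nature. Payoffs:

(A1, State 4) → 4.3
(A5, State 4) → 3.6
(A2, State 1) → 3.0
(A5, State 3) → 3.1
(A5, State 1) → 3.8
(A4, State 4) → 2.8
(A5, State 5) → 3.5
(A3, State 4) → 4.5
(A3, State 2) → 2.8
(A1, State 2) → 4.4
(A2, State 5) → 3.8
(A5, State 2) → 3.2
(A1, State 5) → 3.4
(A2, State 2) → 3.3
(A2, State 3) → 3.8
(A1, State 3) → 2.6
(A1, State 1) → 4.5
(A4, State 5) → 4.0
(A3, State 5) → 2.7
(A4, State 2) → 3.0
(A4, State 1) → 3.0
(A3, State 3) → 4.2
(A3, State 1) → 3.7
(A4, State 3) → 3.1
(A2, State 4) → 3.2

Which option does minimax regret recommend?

Column bests: State 1=4.5, State 2=4.4, State 3=4.2, State 4=4.5, State 5=4.0.
A1 regrets: 0.0, 0.0, 1.6, 0.2, 0.6 → max 1.6
A2 regrets: 1.5, 1.1, 0.4, 1.3, 0.2 → max 1.5
A3 regrets: 0.8, 1.6, 0.0, 0.0, 1.3 → max 1.6
A4 regrets: 1.5, 1.4, 1.1, 1.7, 0.0 → max 1.7
A5 regrets: 0.7, 1.2, 1.1, 0.9, 0.5 → max 1.2
Smallest max regret = 1.2 → A5.

A5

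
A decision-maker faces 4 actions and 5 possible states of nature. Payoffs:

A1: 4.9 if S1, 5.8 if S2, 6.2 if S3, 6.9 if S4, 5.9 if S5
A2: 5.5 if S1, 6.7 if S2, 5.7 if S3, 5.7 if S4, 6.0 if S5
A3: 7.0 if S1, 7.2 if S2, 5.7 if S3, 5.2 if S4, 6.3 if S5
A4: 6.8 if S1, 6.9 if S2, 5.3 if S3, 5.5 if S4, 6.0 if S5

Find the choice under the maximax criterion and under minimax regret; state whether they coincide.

Row maxima: A1=6.9, A2=6.7, A3=7.2, A4=6.9
Best best-case = 7.2 → A3.
Column bests: S1=7.0, S2=7.2, S3=6.2, S4=6.9, S5=6.3.
A1 regrets: 2.1, 1.4, 0.0, 0.0, 0.4 → max 2.1
A2 regrets: 1.5, 0.5, 0.5, 1.2, 0.3 → max 1.5
A3 regrets: 0.0, 0.0, 0.5, 1.7, 0.0 → max 1.7
A4 regrets: 0.2, 0.3, 0.9, 1.4, 0.3 → max 1.4
Smallest max regret = 1.4 → A4.

maximax → A3; minimax regret → A4 (disagree)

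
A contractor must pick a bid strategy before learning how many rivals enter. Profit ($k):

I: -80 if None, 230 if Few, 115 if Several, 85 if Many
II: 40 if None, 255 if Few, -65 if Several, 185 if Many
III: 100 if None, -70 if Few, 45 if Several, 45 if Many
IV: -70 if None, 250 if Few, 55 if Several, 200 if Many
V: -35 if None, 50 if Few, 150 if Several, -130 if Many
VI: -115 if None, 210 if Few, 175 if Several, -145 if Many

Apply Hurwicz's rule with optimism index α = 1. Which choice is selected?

I: 1·230 + 0·(-80) = 230
II: 1·255 + 0·(-65) = 255
III: 1·100 + 0·(-70) = 100
IV: 1·250 + 0·(-70) = 250
V: 1·150 + 0·(-130) = 150
VI: 1·210 + 0·(-145) = 210
Highest Hurwicz score = 255 → II.

II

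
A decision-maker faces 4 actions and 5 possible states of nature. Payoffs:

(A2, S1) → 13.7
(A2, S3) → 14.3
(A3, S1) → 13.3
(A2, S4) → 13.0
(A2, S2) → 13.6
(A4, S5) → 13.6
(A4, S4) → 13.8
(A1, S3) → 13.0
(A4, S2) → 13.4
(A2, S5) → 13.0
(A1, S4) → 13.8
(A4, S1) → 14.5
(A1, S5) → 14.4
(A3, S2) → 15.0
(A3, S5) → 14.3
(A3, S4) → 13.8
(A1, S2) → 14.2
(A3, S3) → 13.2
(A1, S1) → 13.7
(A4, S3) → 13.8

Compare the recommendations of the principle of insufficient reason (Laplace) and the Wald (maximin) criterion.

Row averages: A1=13.82, A2=13.52, A3=13.92, A4=13.82
Highest average = 13.92 → A3.
Row minima: A1=13.0, A2=13.0, A3=13.2, A4=13.4
Best worst-case = 13.4 → A4.

laplace → A3; maximin → A4 (disagree)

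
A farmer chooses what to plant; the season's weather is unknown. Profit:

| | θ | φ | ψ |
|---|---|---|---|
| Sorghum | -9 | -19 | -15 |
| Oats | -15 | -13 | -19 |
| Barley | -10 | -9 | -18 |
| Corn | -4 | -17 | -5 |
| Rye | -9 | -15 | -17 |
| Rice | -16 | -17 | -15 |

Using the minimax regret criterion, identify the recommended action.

Corn

Column bests: θ=-4, φ=-9, ψ=-5.
Sorghum regrets: 5, 10, 10 → max 10
Oats regrets: 11, 4, 14 → max 14
Barley regrets: 6, 0, 13 → max 13
Corn regrets: 0, 8, 0 → max 8
Rye regrets: 5, 6, 12 → max 12
Rice regrets: 12, 8, 10 → max 12
Smallest max regret = 8 → Corn.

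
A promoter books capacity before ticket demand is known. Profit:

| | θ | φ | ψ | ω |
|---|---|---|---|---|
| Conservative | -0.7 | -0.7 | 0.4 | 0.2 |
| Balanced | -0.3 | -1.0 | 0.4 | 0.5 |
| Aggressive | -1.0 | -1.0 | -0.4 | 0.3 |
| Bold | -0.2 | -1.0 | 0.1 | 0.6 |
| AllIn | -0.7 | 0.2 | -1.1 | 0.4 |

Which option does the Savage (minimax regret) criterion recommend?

Conservative

Column bests: θ=-0.2, φ=0.2, ψ=0.4, ω=0.6.
Conservative regrets: 0.5, 0.9, 0.0, 0.4 → max 0.9
Balanced regrets: 0.1, 1.2, 0.0, 0.1 → max 1.2
Aggressive regrets: 0.8, 1.2, 0.8, 0.3 → max 1.2
Bold regrets: 0.0, 1.2, 0.3, 0.0 → max 1.2
AllIn regrets: 0.5, 0.0, 1.5, 0.2 → max 1.5
Smallest max regret = 0.9 → Conservative.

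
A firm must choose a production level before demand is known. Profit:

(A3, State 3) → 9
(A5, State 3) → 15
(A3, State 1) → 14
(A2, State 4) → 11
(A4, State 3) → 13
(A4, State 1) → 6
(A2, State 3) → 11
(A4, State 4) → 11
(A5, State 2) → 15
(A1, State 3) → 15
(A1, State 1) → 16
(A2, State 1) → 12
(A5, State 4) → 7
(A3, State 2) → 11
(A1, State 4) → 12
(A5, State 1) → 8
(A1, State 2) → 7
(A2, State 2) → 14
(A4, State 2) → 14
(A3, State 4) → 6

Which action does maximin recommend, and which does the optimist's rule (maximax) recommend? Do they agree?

maximin → A2; maximax → A1 (disagree)

Row minima: A1=7, A2=11, A3=6, A4=6, A5=7
Best worst-case = 11 → A2.
Row maxima: A1=16, A2=14, A3=14, A4=14, A5=15
Best best-case = 16 → A1.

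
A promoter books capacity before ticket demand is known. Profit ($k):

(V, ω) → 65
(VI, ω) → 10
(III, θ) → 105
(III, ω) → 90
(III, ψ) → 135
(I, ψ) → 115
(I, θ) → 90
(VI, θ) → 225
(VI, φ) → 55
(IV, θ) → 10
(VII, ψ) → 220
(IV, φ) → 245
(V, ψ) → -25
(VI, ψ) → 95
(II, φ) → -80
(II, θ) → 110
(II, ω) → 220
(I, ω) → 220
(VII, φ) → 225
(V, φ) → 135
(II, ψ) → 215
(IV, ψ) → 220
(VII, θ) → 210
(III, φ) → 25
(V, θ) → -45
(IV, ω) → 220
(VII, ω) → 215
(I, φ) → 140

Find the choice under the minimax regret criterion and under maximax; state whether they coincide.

minimax regret → VII; maximax → IV (disagree)

Column bests: θ=225, φ=245, ψ=220, ω=220.
I regrets: 135, 105, 105, 0 → max 135
II regrets: 115, 325, 5, 0 → max 325
III regrets: 120, 220, 85, 130 → max 220
IV regrets: 215, 0, 0, 0 → max 215
V regrets: 270, 110, 245, 155 → max 270
VI regrets: 0, 190, 125, 210 → max 210
VII regrets: 15, 20, 0, 5 → max 20
Smallest max regret = 20 → VII.
Row maxima: I=220, II=220, III=135, IV=245, V=135, VI=225, VII=225
Best best-case = 245 → IV.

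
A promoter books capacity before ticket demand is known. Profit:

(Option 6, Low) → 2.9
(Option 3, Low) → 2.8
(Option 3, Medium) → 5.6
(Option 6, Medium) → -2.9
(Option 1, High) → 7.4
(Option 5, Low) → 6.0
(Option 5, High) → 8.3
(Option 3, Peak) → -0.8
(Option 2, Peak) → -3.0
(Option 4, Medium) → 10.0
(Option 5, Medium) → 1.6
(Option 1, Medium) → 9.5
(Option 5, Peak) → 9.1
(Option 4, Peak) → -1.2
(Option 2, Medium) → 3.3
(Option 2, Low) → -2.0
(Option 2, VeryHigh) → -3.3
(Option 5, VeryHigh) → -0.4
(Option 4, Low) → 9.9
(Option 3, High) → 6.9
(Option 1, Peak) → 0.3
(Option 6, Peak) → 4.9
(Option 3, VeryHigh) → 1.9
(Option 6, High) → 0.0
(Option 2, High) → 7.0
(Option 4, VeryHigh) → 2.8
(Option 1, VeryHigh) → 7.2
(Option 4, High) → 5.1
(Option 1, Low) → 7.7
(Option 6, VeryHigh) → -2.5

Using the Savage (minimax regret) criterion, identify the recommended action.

Column bests: Low=9.9, Medium=10.0, High=8.3, VeryHigh=7.2, Peak=9.1.
Option 1 regrets: 2.2, 0.5, 0.9, 0.0, 8.8 → max 8.8
Option 2 regrets: 11.9, 6.7, 1.3, 10.5, 12.1 → max 12.1
Option 3 regrets: 7.1, 4.4, 1.4, 5.3, 9.9 → max 9.9
Option 4 regrets: 0.0, 0.0, 3.2, 4.4, 10.3 → max 10.3
Option 5 regrets: 3.9, 8.4, 0.0, 7.6, 0.0 → max 8.4
Option 6 regrets: 7.0, 12.9, 8.3, 9.7, 4.2 → max 12.9
Smallest max regret = 8.4 → Option 5.

Option 5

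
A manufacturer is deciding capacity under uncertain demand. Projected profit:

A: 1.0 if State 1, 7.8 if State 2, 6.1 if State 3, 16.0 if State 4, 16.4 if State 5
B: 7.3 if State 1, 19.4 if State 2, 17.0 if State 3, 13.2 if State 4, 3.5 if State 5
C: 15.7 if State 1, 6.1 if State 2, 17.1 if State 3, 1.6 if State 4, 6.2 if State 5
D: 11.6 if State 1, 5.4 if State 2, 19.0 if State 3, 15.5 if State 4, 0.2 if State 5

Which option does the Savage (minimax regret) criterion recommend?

Column bests: State 1=15.7, State 2=19.4, State 3=19.0, State 4=16.0, State 5=16.4.
A regrets: 14.7, 11.6, 12.9, 0.0, 0.0 → max 14.7
B regrets: 8.4, 0.0, 2.0, 2.8, 12.9 → max 12.9
C regrets: 0.0, 13.3, 1.9, 14.4, 10.2 → max 14.4
D regrets: 4.1, 14.0, 0.0, 0.5, 16.2 → max 16.2
Smallest max regret = 12.9 → B.

B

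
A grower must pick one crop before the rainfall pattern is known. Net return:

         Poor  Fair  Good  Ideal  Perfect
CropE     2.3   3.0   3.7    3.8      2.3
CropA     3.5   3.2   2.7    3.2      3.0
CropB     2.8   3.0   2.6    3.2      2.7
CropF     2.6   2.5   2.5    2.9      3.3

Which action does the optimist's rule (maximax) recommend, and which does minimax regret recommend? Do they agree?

maximax → CropE; minimax regret → CropA (disagree)

Row maxima: CropE=3.8, CropA=3.5, CropB=3.2, CropF=3.3
Best best-case = 3.8 → CropE.
Column bests: Poor=3.5, Fair=3.2, Good=3.7, Ideal=3.8, Perfect=3.3.
CropE regrets: 1.2, 0.2, 0.0, 0.0, 1.0 → max 1.2
CropA regrets: 0.0, 0.0, 1.0, 0.6, 0.3 → max 1.0
CropB regrets: 0.7, 0.2, 1.1, 0.6, 0.6 → max 1.1
CropF regrets: 0.9, 0.7, 1.2, 0.9, 0.0 → max 1.2
Smallest max regret = 1.0 → CropA.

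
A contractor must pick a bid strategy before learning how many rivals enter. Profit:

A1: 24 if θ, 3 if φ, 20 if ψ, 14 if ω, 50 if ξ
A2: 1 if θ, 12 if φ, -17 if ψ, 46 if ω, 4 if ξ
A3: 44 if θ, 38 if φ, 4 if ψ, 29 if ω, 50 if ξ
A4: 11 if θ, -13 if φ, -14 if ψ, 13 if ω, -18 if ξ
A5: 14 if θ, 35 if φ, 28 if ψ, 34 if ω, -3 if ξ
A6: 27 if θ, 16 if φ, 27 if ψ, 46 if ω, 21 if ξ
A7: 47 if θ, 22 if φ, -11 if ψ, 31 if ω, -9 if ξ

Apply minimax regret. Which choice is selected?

A3

Column bests: θ=47, φ=38, ψ=28, ω=46, ξ=50.
A1 regrets: 23, 35, 8, 32, 0 → max 35
A2 regrets: 46, 26, 45, 0, 46 → max 46
A3 regrets: 3, 0, 24, 17, 0 → max 24
A4 regrets: 36, 51, 42, 33, 68 → max 68
A5 regrets: 33, 3, 0, 12, 53 → max 53
A6 regrets: 20, 22, 1, 0, 29 → max 29
A7 regrets: 0, 16, 39, 15, 59 → max 59
Smallest max regret = 24 → A3.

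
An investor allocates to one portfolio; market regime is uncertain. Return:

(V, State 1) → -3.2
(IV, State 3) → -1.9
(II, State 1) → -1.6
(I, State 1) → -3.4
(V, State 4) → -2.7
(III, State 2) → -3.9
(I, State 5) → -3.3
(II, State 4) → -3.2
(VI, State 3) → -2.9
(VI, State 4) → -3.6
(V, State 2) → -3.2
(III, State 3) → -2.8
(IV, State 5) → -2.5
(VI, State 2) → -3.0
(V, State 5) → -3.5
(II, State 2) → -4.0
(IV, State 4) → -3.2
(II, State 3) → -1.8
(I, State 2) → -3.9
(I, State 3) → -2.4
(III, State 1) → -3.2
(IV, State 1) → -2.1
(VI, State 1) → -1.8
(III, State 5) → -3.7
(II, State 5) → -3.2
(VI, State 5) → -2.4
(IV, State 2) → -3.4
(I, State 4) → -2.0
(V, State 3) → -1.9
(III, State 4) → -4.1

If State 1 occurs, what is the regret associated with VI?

0.2

Best payoff under State 1 is -1.6.
Regret = -1.6 − (-1.8) = 0.2.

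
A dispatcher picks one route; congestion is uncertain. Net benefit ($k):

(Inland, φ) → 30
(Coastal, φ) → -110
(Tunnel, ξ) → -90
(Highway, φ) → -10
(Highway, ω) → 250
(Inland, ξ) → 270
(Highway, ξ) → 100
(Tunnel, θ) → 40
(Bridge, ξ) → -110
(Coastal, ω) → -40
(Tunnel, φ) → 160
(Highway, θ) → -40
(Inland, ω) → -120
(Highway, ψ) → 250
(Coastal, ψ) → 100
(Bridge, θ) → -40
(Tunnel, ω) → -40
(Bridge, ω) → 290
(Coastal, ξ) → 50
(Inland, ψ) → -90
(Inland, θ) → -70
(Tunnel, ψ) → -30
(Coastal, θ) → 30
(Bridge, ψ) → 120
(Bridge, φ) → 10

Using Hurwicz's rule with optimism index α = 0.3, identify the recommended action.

Highway

Coastal: 0.3·100 + 0.7·(-110) = -47
Inland: 0.3·270 + 0.7·(-120) = -3
Highway: 0.3·250 + 0.7·(-40) = 47
Bridge: 0.3·290 + 0.7·(-110) = 10
Tunnel: 0.3·160 + 0.7·(-90) = -15
Highest Hurwicz score = 47 → Highway.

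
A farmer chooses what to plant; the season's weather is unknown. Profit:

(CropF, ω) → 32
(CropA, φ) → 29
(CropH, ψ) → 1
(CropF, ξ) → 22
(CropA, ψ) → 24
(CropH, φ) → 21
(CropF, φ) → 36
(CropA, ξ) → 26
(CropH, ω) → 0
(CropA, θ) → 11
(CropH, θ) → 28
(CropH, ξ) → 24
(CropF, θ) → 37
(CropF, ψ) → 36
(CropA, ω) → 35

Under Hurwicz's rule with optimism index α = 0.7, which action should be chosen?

CropF

CropH: 0.7·28 + 0.3·0 = 19.6
CropF: 0.7·37 + 0.3·22 = 32.5
CropA: 0.7·35 + 0.3·11 = 27.8
Highest Hurwicz score = 32.5 → CropF.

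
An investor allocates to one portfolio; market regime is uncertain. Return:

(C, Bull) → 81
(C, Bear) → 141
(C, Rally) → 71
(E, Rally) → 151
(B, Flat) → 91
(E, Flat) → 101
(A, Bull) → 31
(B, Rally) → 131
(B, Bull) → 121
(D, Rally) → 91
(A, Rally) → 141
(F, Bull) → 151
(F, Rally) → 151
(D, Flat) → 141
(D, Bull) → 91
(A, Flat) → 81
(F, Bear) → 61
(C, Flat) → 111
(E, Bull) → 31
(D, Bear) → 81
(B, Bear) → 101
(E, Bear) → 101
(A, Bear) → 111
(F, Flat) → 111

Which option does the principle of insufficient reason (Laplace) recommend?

Row averages: A=91, B=111, C=101, D=101, E=96, F=118.5
Highest average = 118.5 → F.

F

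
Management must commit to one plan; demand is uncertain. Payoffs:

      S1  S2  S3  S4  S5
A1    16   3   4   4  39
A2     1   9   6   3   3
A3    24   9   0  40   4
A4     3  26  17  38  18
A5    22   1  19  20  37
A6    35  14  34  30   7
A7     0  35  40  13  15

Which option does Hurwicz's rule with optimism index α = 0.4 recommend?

A6

A1: 0.4·39 + 0.6·3 = 17.4
A2: 0.4·9 + 0.6·1 = 4.2
A3: 0.4·40 + 0.6·0 = 16
A4: 0.4·38 + 0.6·3 = 17
A5: 0.4·37 + 0.6·1 = 15.4
A6: 0.4·35 + 0.6·7 = 18.2
A7: 0.4·40 + 0.6·0 = 16
Highest Hurwicz score = 18.2 → A6.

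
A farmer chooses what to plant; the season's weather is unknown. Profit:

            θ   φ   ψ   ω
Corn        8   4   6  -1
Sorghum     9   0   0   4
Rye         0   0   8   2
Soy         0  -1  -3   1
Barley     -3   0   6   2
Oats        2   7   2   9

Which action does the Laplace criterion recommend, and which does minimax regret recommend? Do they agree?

Row averages: Corn=4.25, Sorghum=3.25, Rye=2.5, Soy=-0.75, Barley=1.25, Oats=5
Highest average = 5 → Oats.
Column bests: θ=9, φ=7, ψ=8, ω=9.
Corn regrets: 1, 3, 2, 10 → max 10
Sorghum regrets: 0, 7, 8, 5 → max 8
Rye regrets: 9, 7, 0, 7 → max 9
Soy regrets: 9, 8, 11, 8 → max 11
Barley regrets: 12, 7, 2, 7 → max 12
Oats regrets: 7, 0, 6, 0 → max 7
Smallest max regret = 7 → Oats.

laplace → Oats; minimax regret → Oats (agree)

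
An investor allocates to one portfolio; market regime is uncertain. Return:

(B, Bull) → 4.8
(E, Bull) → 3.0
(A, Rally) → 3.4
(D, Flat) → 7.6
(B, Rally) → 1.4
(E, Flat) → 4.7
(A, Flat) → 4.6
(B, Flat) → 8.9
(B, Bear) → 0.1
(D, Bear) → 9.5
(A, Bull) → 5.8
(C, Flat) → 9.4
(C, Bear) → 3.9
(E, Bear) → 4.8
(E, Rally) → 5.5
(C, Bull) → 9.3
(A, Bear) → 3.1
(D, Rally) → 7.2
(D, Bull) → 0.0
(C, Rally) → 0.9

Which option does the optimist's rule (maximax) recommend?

D

Row maxima: A=5.8, B=8.9, C=9.4, D=9.5, E=5.5
Best best-case = 9.5 → D.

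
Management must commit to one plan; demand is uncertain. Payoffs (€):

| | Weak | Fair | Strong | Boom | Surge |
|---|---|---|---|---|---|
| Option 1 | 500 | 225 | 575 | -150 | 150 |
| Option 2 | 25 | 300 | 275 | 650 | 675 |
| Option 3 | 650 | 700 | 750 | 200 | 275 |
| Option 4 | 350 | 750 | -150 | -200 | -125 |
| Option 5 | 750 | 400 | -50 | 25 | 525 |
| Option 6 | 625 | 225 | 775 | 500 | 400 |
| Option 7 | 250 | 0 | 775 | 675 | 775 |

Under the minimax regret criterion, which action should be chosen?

Option 3

Column bests: Weak=750, Fair=750, Strong=775, Boom=675, Surge=775.
Option 1 regrets: 250, 525, 200, 825, 625 → max 825
Option 2 regrets: 725, 450, 500, 25, 100 → max 725
Option 3 regrets: 100, 50, 25, 475, 500 → max 500
Option 4 regrets: 400, 0, 925, 875, 900 → max 925
Option 5 regrets: 0, 350, 825, 650, 250 → max 825
Option 6 regrets: 125, 525, 0, 175, 375 → max 525
Option 7 regrets: 500, 750, 0, 0, 0 → max 750
Smallest max regret = 500 → Option 3.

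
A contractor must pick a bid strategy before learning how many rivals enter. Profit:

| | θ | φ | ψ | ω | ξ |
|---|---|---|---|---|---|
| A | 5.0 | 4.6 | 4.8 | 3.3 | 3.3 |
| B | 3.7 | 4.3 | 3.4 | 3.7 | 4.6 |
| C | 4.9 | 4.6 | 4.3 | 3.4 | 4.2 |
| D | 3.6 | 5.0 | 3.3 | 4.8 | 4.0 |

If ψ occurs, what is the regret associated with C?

0.5

Best payoff under ψ is 4.8.
Regret = 4.8 − 4.3 = 0.5.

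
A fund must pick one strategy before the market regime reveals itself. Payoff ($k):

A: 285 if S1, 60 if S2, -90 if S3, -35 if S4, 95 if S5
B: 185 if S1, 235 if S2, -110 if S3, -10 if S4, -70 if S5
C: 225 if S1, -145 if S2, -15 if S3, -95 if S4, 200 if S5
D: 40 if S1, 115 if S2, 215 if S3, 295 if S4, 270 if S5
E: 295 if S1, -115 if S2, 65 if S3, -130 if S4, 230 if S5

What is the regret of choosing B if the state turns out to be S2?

Best payoff under S2 is 235.
Regret = 235 − 235 = 0.

0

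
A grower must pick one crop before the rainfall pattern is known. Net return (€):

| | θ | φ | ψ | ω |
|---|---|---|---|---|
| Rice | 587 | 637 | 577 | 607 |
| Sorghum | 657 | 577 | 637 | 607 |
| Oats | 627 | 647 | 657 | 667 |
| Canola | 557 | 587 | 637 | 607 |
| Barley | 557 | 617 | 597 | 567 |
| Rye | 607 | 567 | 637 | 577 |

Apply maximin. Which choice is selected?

Oats

Row minima: Rice=577, Sorghum=577, Oats=627, Canola=557, Barley=557, Rye=567
Best worst-case = 627 → Oats.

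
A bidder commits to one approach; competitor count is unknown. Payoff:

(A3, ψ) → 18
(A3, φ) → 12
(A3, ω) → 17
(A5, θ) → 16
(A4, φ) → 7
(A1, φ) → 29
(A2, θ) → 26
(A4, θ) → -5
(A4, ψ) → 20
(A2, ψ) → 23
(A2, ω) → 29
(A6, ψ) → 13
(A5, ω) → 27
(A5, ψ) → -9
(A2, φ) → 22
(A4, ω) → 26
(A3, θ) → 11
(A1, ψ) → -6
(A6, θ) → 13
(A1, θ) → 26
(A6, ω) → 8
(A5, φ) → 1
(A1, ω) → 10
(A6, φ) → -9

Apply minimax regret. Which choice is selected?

Column bests: θ=26, φ=29, ψ=23, ω=29.
A1 regrets: 0, 0, 29, 19 → max 29
A2 regrets: 0, 7, 0, 0 → max 7
A3 regrets: 15, 17, 5, 12 → max 17
A4 regrets: 31, 22, 3, 3 → max 31
A5 regrets: 10, 28, 32, 2 → max 32
A6 regrets: 13, 38, 10, 21 → max 38
Smallest max regret = 7 → A2.

A2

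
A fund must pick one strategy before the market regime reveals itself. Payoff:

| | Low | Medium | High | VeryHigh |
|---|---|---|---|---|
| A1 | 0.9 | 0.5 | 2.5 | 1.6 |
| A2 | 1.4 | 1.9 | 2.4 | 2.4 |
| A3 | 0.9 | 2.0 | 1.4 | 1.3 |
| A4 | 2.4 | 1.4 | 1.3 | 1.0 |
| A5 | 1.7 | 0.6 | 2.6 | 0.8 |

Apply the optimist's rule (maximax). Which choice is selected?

Row maxima: A1=2.5, A2=2.4, A3=2.0, A4=2.4, A5=2.6
Best best-case = 2.6 → A5.

A5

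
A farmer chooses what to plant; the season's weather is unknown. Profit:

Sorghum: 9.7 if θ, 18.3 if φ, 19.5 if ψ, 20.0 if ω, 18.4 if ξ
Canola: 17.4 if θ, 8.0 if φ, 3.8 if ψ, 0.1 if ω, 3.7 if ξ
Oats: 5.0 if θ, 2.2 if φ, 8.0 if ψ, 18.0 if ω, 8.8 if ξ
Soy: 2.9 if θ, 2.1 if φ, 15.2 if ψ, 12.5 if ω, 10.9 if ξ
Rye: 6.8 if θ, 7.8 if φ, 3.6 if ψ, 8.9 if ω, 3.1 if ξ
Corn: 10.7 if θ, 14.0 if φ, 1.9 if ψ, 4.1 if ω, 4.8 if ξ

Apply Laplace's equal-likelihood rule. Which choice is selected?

Row averages: Sorghum=17.18, Canola=6.6, Oats=8.4, Soy=8.72, Rye=6.04, Corn=7.1
Highest average = 17.18 → Sorghum.

Sorghum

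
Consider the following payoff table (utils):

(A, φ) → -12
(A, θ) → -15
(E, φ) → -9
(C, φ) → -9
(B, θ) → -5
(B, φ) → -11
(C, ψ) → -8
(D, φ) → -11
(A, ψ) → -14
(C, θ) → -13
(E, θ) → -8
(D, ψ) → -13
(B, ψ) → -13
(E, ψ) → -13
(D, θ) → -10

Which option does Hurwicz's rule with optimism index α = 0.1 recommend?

B

A: 0.1·(-12) + 0.9·(-15) = -14.7
B: 0.1·(-5) + 0.9·(-13) = -12.2
C: 0.1·(-8) + 0.9·(-13) = -12.5
D: 0.1·(-10) + 0.9·(-13) = -12.7
E: 0.1·(-8) + 0.9·(-13) = -12.5
Highest Hurwicz score = -12.2 → B.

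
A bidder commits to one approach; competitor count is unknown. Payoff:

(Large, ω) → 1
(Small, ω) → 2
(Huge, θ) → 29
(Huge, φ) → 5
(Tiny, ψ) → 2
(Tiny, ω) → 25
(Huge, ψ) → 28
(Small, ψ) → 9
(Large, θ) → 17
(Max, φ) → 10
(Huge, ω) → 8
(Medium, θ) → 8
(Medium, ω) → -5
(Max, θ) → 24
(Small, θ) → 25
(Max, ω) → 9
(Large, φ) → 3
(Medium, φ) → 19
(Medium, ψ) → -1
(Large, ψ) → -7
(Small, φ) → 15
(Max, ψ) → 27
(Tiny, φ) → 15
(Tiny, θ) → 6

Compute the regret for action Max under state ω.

Best payoff under ω is 25.
Regret = 25 − 9 = 16.

16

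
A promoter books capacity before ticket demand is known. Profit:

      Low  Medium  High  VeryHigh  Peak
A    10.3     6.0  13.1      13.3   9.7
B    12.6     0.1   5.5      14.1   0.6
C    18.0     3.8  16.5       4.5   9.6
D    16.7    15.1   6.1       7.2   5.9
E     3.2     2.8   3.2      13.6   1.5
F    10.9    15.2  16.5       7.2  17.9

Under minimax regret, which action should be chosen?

F

Column bests: Low=18.0, Medium=15.2, High=16.5, VeryHigh=14.1, Peak=17.9.
A regrets: 7.7, 9.2, 3.4, 0.8, 8.2 → max 9.2
B regrets: 5.4, 15.1, 11.0, 0.0, 17.3 → max 17.3
C regrets: 0.0, 11.4, 0.0, 9.6, 8.3 → max 11.4
D regrets: 1.3, 0.1, 10.4, 6.9, 12.0 → max 12.0
E regrets: 14.8, 12.4, 13.3, 0.5, 16.4 → max 16.4
F regrets: 7.1, 0.0, 0.0, 6.9, 0.0 → max 7.1
Smallest max regret = 7.1 → F.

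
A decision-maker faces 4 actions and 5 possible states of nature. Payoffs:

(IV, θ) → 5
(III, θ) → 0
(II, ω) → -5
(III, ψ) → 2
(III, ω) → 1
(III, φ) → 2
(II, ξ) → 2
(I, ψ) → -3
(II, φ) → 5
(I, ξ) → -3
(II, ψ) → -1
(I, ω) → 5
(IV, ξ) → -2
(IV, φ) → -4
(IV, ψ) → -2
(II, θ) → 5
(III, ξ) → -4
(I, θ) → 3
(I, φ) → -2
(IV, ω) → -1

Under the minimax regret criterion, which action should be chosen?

Column bests: θ=5, φ=5, ψ=2, ω=5, ξ=2.
I regrets: 2, 7, 5, 0, 5 → max 7
II regrets: 0, 0, 3, 10, 0 → max 10
III regrets: 5, 3, 0, 4, 6 → max 6
IV regrets: 0, 9, 4, 6, 4 → max 9
Smallest max regret = 6 → III.

III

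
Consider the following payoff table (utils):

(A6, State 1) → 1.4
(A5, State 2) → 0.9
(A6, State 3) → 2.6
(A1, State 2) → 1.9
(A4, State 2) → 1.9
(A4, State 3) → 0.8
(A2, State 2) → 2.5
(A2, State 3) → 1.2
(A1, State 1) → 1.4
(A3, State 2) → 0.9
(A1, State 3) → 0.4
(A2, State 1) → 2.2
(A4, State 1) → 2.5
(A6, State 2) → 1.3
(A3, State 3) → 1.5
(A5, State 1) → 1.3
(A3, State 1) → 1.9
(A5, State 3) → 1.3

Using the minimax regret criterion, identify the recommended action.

A6

Column bests: State 1=2.5, State 2=2.5, State 3=2.6.
A1 regrets: 1.1, 0.6, 2.2 → max 2.2
A2 regrets: 0.3, 0.0, 1.4 → max 1.4
A3 regrets: 0.6, 1.6, 1.1 → max 1.6
A4 regrets: 0.0, 0.6, 1.8 → max 1.8
A5 regrets: 1.2, 1.6, 1.3 → max 1.6
A6 regrets: 1.1, 1.2, 0.0 → max 1.2
Smallest max regret = 1.2 → A6.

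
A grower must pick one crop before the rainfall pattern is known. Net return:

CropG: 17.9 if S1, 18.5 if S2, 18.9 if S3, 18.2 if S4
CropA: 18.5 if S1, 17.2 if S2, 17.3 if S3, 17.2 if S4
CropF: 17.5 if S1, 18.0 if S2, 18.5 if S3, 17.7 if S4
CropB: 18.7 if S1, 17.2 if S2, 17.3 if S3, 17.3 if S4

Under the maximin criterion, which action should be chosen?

CropG

Row minima: CropG=17.9, CropA=17.2, CropF=17.5, CropB=17.2
Best worst-case = 17.9 → CropG.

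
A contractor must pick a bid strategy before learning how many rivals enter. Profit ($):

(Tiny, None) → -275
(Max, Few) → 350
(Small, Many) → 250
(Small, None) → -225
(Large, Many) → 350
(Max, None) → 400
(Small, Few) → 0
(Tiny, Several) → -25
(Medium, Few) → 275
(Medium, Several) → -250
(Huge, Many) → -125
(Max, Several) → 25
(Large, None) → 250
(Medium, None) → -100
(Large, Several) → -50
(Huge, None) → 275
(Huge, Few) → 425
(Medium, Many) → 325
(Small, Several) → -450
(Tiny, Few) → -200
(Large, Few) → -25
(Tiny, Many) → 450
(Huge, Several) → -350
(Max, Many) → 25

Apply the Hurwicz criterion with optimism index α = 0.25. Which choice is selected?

Max

Tiny: 0.25·450 + 0.75·(-275) = -93.75
Small: 0.25·250 + 0.75·(-450) = -275
Medium: 0.25·325 + 0.75·(-250) = -106.25
Large: 0.25·350 + 0.75·(-50) = 50
Huge: 0.25·425 + 0.75·(-350) = -156.25
Max: 0.25·400 + 0.75·25 = 118.75
Highest Hurwicz score = 118.75 → Max.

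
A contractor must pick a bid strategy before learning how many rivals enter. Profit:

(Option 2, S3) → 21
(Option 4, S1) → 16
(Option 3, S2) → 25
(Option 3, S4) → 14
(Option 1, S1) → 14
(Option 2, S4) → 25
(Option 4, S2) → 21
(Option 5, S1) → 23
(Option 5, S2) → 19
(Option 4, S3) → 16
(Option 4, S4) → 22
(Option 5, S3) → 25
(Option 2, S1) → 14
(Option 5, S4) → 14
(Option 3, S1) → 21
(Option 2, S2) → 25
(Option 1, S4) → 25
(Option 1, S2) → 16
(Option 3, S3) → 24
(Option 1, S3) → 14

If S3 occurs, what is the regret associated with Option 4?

9

Best payoff under S3 is 25.
Regret = 25 − 16 = 9.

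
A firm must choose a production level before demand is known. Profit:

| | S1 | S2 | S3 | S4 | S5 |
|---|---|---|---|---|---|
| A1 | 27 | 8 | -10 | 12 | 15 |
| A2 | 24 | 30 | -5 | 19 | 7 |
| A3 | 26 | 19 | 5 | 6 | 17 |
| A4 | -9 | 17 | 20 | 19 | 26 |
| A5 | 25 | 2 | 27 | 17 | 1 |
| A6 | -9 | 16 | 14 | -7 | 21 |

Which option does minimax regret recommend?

A3

Column bests: S1=27, S2=30, S3=27, S4=19, S5=26.
A1 regrets: 0, 22, 37, 7, 11 → max 37
A2 regrets: 3, 0, 32, 0, 19 → max 32
A3 regrets: 1, 11, 22, 13, 9 → max 22
A4 regrets: 36, 13, 7, 0, 0 → max 36
A5 regrets: 2, 28, 0, 2, 25 → max 28
A6 regrets: 36, 14, 13, 26, 5 → max 36
Smallest max regret = 22 → A3.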